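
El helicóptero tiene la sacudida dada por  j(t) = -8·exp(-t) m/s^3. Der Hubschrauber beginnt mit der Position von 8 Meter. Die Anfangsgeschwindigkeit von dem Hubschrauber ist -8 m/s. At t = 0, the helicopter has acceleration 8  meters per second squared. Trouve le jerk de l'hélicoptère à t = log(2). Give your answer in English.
Using j(t) = -8·exp(-t) and substituting t = log(2), we find j = -4.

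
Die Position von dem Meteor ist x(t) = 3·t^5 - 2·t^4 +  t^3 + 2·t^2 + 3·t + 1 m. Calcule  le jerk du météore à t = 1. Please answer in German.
Ausgehend von der Position x(t) = 3·t^5 - 2·t^4 + t^3 + 2·t^2 + 3·t + 1, nehmen wir 3 Ableitungen. Die Ableitung von der Position ergibt die Geschwindigkeit: v(t) = 15·t^4 - 8·t^3 + 3·t^2 + 4·t + 3. Die Ableitung von der Geschwindigkeit ergibt die Beschleunigung: a(t) = 60·t^3 - 24·t^2 + 6·t + 4. Durch Ableiten von der Beschleunigung erhalten wir den Ruck: j(t) = 180·t^2 - 48·t + 6. Wir haben den Ruck j(t) = 180·t^2 - 48·t + 6. Durch Einsetzen von t = 1: j(1) = 138.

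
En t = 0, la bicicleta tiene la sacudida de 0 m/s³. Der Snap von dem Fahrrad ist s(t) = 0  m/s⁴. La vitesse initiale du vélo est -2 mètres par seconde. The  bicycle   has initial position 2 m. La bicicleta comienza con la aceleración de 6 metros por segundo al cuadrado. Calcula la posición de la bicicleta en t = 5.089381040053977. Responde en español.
Partiendo del snap s(t) = 0, tomamos 4 integrales. Integrando el snap y usando la condición inicial j(0) = 0, obtenemos j(t) = 0. Integrando la sacudida y usando la condición inicial a(0) = 6, obtenemos a(t) = 6. La integral de la aceleración es la velocidad. Usando v(0) = -2, obtenemos v(t) = 6·t - 2. La integral de la velocidad es la posición. Usando x(0) = 2, obtenemos x(t) = 3·t^2 - 2·t + 2. Usando x(t) = 3·t^2 - 2·t + 2 y sustituyendo t = 5.089381040053977, encontramos x = 69.5266360324748.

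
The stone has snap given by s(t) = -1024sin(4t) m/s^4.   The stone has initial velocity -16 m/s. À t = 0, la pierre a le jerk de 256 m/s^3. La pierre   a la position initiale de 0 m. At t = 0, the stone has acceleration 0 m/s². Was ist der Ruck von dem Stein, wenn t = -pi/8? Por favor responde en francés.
Nous devons intégrer notre équation du snap s(t) = -1024·sin(4·t) 1 fois. En prenant ∫s(t)dt et en appliquant j(0) = 256, nous trouvons j(t) = 256·cos(4·t). Nous avons le jerk j(t) = 256·cos(4·t). En substituant t = -pi/8: j(-pi/8) = 0.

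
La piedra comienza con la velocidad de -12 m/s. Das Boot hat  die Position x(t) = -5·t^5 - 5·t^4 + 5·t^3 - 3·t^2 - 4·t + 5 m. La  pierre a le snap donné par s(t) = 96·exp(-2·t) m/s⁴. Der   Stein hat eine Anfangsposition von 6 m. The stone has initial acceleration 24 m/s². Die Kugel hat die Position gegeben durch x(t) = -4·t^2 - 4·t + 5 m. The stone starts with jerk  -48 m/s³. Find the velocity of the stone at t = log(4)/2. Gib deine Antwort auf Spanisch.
Para resolver esto, necesitamos tomar 3 antiderivadas de nuestra ecuación del snap s(t) = 96·exp(-2·t). La integral del snap, con j(0) = -48, da la sacudida: j(t) = -48·exp(-2·t). La integral de la sacudida es la aceleración. Usando a(0) = 24, obtenemos a(t) = 24·exp(-2·t). Tomando ∫a(t)dt y aplicando v(0) = -12, encontramos v(t) = -12·exp(-2·t). Usando v(t) = -12·exp(-2·t) y sustituyendo t = log(4)/2, encontramos v = -3.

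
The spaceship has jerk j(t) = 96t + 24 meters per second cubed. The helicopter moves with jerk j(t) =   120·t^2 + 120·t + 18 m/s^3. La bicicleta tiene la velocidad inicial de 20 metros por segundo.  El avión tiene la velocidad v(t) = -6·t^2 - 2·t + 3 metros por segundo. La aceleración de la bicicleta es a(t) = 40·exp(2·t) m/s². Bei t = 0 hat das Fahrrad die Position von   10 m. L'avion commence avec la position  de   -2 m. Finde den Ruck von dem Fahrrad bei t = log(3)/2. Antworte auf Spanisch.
Partiendo de la aceleración a(t) = 40·exp(2·t), tomamos 1 derivada. La derivada de la aceleración da la sacudida: j(t) = 80·exp(2·t). Usando j(t) = 80·exp(2·t) y sustituyendo t = log(3)/2, encontramos j = 240.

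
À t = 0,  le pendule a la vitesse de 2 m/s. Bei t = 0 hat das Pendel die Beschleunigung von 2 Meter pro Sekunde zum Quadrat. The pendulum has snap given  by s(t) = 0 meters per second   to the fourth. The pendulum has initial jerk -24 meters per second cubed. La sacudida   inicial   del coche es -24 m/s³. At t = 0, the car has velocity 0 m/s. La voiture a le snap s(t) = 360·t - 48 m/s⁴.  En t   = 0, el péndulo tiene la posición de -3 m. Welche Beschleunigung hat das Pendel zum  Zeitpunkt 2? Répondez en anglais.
Starting from snap s(t) = 0, we take 2 antiderivatives. The antiderivative of snap is jerk. Using j(0) = -24, we get j(t) = -24. The antiderivative of jerk is acceleration. Using a(0) = 2, we get a(t) = 2 - 24·t. We have acceleration a(t) = 2 - 24·t. Substituting t = 2: a(2) = -46.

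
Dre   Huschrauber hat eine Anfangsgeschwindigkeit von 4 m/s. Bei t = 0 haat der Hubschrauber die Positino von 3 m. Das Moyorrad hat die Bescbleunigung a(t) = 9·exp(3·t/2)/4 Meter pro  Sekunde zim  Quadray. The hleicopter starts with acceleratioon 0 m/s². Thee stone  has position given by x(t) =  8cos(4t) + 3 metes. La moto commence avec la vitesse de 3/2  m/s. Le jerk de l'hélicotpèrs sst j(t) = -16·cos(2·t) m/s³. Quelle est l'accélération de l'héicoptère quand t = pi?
Nous devons trouver l'intégrale de notre équation du jerk j(t) = -16·cos(2·t) 1 fois. En intégrant le jerk et en utilisant la condition initiale a(0) = 0, nous obtenons a(t) = -8·sin(2·t). De l'équation de l'accélération a(t) = -8·sin(2·t), nous substituons t = pi pour obtenir a = 0.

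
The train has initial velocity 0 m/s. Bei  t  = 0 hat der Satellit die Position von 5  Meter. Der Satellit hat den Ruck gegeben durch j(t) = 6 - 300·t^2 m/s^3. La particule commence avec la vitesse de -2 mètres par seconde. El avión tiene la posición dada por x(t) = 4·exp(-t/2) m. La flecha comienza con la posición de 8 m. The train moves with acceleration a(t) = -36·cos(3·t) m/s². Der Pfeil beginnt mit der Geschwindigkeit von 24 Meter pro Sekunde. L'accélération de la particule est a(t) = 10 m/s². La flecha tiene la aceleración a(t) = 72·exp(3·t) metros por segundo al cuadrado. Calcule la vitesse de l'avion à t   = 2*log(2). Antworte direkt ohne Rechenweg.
À t = 2*log(2), v = -1.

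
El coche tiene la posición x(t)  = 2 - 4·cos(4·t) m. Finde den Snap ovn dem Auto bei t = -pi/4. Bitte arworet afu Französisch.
Nous devons dériver notre équation de la position x(t) = 2 - 4·cos(4·t) 4 fois. En prenant d/dt de x(t), nous trouvons v(t) = 16·sin(4·t). En prenant d/dt de v(t), nous trouvons a(t) = 64·cos(4·t). En prenant d/dt de a(t), nous trouvons j(t) = -256·sin(4·t). En prenant d/dt de j(t), nous trouvons s(t) = -1024·cos(4·t). De l'équation du snap s(t) = -1024·cos(4·t), nous substituons t = -pi/4 pour obtenir s = 1024.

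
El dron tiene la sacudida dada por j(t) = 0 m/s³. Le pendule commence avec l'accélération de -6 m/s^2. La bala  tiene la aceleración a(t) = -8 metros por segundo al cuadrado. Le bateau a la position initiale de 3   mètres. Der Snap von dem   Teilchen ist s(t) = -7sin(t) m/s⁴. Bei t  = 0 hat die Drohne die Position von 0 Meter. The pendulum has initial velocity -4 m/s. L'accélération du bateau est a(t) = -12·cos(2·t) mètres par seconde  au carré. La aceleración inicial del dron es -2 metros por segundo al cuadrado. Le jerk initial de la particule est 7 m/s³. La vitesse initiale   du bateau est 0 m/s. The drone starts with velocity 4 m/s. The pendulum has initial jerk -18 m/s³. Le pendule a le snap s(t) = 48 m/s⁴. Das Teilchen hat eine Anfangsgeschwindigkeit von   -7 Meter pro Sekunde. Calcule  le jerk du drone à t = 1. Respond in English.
From the given jerk equation j(t) = 0, we substitute t = 1 to get j = 0.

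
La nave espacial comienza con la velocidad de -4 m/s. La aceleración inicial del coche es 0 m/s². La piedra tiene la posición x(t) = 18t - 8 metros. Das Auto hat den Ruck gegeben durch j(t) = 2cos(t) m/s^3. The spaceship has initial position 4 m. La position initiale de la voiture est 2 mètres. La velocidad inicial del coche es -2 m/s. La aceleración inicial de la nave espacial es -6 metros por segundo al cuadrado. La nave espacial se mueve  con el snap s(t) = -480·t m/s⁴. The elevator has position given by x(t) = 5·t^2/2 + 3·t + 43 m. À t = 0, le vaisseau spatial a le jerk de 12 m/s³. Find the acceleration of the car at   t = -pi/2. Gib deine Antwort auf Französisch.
En partant du jerk j(t) = 2·cos(t), nous prenons 1 primitive. En prenant ∫j(t)dt et en appliquant a(0) = 0, nous trouvons a(t) = 2·sin(t). En utilisant a(t) = 2·sin(t) et en substituant t = -pi/2, nous trouvons a = -2.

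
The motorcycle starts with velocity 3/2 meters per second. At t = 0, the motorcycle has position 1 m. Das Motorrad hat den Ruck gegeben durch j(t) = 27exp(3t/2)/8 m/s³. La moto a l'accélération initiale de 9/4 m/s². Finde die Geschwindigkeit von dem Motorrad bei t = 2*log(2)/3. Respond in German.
Wir müssen unsere Gleichung für den Ruck j(t) = 27·exp(3·t/2)/8 2-mal integrieren. Die Stammfunktion von dem Ruck, mit a(0) = 9/4, ergibt die Beschleunigung: a(t) = 9·exp(3·t/2)/4. Mit ∫a(t)dt und Anwendung von v(0) = 3/2, finden wir v(t) = 3·exp(3·t/2)/2. Mit v(t) = 3·exp(3·t/2)/2 und Einsetzen von t = 2*log(2)/3, finden wir v = 3.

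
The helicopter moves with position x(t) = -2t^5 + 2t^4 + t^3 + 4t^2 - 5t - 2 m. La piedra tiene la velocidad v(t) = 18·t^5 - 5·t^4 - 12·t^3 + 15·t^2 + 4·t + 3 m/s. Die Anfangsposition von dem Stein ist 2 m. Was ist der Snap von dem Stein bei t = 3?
Wir müssen unsere Gleichung für die Geschwindigkeit v(t) = 18·t^5 - 5·t^4 - 12·t^3 + 15·t^2 + 4·t + 3 3-mal ableiten. Die Ableitung von der Geschwindigkeit ergibt die Beschleunigung: a(t) = 90·t^4 - 20·t^3 - 36·t^2 + 30·t + 4. Die Ableitung von der Beschleunigung ergibt den Ruck: j(t) = 360·t^3 - 60·t^2 - 72·t + 30. Die Ableitung von dem Ruck ergibt den Snap: s(t) = 1080·t^2 - 120·t - 72. Aus der Gleichung für den Snap s(t) = 1080·t^2 - 120·t - 72, setzen wir t = 3 ein und erhalten s = 9288.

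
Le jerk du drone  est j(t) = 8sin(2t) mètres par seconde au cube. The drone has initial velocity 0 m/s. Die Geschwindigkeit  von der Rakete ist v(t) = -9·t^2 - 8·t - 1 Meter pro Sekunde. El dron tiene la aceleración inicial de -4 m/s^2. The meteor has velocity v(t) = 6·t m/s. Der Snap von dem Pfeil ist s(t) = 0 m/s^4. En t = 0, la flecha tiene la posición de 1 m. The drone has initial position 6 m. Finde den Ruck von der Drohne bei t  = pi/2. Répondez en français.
En utilisant j(t) = 8·sin(2·t) et en substituant t = pi/2, nous trouvons j = 0.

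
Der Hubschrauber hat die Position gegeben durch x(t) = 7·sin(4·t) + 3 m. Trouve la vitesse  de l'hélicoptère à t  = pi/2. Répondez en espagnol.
Partiendo de la posición x(t) = 7·sin(4·t) + 3, tomamos 1 derivada. Derivando la posición, obtenemos la velocidad: v(t) = 28·cos(4·t). Usando v(t) = 28·cos(4·t) y sustituyendo t = pi/2, encontramos v = 28.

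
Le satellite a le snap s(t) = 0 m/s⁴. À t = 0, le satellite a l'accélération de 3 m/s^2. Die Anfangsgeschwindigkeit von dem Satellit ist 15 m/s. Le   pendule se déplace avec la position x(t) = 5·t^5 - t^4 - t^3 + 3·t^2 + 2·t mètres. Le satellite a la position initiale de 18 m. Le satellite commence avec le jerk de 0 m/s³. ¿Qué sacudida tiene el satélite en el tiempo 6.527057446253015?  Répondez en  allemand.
Wir müssen das Integral unserer Gleichung für den Snap s(t) = 0 1-mal finden. Die Stammfunktion von dem Snap ist der Ruck. Mit j(0) = 0 erhalten wir j(t) = 0. Wir haben den Ruck j(t) = 0. Durch Einsetzen von t = 6.527057446253015: j(6.527057446253015) = 0.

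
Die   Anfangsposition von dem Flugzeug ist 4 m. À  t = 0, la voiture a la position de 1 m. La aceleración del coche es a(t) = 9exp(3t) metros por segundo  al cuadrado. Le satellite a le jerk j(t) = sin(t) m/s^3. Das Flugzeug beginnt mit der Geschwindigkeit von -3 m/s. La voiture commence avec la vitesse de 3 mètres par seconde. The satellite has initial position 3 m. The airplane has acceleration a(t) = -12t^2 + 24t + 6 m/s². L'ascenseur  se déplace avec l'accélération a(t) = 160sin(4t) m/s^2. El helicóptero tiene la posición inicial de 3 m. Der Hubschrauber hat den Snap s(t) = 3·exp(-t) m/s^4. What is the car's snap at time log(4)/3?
To solve this, we need to take 2 derivatives of our acceleration equation a(t) = 9·exp(3·t). Differentiating acceleration, we get jerk: j(t) = 27·exp(3·t). Differentiating jerk, we get snap: s(t) = 81·exp(3·t). From the given snap equation s(t) = 81·exp(3·t), we substitute t = log(4)/3 to get s = 324.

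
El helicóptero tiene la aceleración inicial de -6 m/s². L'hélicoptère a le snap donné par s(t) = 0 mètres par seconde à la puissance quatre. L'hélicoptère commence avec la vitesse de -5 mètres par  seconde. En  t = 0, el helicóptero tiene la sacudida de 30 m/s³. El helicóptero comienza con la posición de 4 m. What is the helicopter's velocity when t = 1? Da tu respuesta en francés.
Nous devons intégrer notre équation du snap s(t) = 0 3 fois. En intégrant le snap et en utilisant la condition initiale j(0) = 30, nous obtenons j(t) = 30. En prenant ∫j(t)dt et en appliquant a(0) = -6, nous trouvons a(t) = 30·t - 6. En intégrant l'accélération et en utilisant la condition initiale v(0) = -5, nous obtenons v(t) = 15·t^2 - 6·t - 5. De l'équation de la vitesse v(t) = 15·t^2 - 6·t - 5, nous substituons t = 1 pour obtenir v = 4.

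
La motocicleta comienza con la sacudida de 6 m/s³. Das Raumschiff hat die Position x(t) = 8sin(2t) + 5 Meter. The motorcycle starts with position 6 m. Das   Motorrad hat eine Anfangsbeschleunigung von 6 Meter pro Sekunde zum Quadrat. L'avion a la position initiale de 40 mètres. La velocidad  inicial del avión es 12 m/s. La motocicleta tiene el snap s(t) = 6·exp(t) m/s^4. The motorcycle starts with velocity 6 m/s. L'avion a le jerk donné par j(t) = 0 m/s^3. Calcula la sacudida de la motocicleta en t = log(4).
Para resolver esto, necesitamos tomar 1 antiderivada de nuestra ecuación del snap s(t) = 6·exp(t). Tomando ∫s(t)dt y aplicando j(0) = 6, encontramos j(t) = 6·exp(t). Usando j(t) = 6·exp(t) y sustituyendo t = log(4), encontramos j = 24.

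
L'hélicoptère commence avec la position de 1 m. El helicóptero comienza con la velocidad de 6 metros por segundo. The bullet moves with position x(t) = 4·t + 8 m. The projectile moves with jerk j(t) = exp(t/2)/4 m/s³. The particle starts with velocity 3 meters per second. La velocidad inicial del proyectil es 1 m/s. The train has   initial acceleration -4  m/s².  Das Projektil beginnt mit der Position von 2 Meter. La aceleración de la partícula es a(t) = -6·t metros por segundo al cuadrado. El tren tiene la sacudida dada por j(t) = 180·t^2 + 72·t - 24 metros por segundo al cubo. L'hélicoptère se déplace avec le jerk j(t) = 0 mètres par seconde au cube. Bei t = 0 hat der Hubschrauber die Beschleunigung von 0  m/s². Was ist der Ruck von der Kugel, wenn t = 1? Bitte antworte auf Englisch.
We must differentiate our position equation x(t) = 4·t + 8 3 times. Differentiating position, we get velocity: v(t) = 4. Taking d/dt of v(t), we find a(t) = 0. The derivative of acceleration gives jerk: j(t) = 0. From the given jerk equation j(t) = 0, we substitute t = 1 to get j = 0.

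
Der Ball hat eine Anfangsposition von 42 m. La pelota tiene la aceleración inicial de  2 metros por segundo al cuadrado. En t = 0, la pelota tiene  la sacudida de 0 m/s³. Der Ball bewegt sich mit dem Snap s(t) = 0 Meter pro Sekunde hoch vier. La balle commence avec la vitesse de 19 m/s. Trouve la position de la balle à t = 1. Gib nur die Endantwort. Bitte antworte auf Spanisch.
La respuesta es 62.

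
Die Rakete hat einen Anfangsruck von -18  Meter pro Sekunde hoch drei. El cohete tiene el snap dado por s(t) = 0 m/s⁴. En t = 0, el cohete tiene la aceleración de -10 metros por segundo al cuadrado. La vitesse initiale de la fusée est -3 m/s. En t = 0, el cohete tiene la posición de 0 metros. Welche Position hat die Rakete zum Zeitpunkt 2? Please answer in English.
We need to integrate our snap equation s(t) = 0 4 times. The integral of snap is jerk. Using j(0) = -18, we get j(t) = -18. Finding the antiderivative of j(t) and using a(0) = -10: a(t) = -18·t - 10. Finding the integral of a(t) and using v(0) = -3: v(t) = -9·t^2 - 10·t - 3. Finding the antiderivative of v(t) and using x(0) = 0: x(t) = -3·t^3 - 5·t^2 - 3·t. We have position x(t) = -3·t^3 - 5·t^2 - 3·t. Substituting t = 2: x(2) = -50.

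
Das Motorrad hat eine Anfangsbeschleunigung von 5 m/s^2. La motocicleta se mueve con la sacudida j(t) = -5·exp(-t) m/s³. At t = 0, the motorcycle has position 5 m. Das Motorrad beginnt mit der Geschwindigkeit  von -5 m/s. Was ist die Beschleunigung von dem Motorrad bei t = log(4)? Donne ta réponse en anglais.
To find the answer, we compute 1 antiderivative of j(t) = -5·exp(-t). Finding the antiderivative of j(t) and using a(0) = 5: a(t) = 5·exp(-t). Using a(t) = 5·exp(-t) and substituting t = log(4), we find a = 5/4.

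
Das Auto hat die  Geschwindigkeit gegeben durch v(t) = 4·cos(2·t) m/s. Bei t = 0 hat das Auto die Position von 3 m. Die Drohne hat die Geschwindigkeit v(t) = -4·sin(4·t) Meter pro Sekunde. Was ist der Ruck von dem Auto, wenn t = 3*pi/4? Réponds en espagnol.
Para resolver esto, necesitamos tomar 2 derivadas de nuestra ecuación de la velocidad v(t) = 4·cos(2·t). Derivando la velocidad, obtenemos la aceleración: a(t) = -8·sin(2·t). La derivada de la aceleración da la sacudida: j(t) = -16·cos(2·t). Tenemos la sacudida j(t) = -16·cos(2·t). Sustituyendo t = 3*pi/4: j(3*pi/4) = 0.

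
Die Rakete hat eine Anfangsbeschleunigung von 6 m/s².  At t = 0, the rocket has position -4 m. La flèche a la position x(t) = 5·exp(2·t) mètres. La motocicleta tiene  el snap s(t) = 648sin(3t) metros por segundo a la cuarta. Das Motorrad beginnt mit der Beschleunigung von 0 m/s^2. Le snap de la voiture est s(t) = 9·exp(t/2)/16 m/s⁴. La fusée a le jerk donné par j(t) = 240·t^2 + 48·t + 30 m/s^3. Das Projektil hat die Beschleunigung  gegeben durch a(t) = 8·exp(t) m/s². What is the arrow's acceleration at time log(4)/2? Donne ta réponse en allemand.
Um dies zu lösen, müssen wir 2 Ableitungen unserer Gleichung für die Position x(t) = 5·exp(2·t) nehmen. Durch Ableiten von der Position erhalten wir die Geschwindigkeit: v(t) = 10·exp(2·t). Durch Ableiten von der Geschwindigkeit erhalten wir die Beschleunigung: a(t) = 20·exp(2·t). Wir haben die Beschleunigung a(t) = 20·exp(2·t). Durch Einsetzen von t = log(4)/2: a(log(4)/2) = 80.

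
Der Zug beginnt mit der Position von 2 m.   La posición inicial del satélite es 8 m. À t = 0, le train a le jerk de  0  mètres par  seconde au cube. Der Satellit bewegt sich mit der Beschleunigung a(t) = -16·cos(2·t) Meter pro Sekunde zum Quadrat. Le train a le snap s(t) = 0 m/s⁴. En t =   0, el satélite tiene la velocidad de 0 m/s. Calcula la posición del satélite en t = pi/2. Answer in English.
To find the answer, we compute 2 integrals of a(t) = -16·cos(2·t). The integral of acceleration is velocity. Using v(0) = 0, we get v(t) = -8·sin(2·t). Finding the integral of v(t) and using x(0) = 8: x(t) = 4·cos(2·t) + 4. Using x(t) = 4·cos(2·t) + 4 and substituting t = pi/2, we find x = 0.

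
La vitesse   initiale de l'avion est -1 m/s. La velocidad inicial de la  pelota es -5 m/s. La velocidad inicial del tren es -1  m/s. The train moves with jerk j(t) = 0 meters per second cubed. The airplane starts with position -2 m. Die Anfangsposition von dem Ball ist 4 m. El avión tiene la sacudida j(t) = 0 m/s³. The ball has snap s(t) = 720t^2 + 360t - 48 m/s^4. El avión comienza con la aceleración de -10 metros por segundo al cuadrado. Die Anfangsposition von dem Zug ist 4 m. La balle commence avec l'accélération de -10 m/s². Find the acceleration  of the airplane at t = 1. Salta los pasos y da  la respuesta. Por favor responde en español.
En t = 1, a = -10.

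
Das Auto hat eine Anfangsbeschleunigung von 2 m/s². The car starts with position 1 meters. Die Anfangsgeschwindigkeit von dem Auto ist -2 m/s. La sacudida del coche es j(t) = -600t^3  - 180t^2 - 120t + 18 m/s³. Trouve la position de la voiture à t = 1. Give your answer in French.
Nous devons trouver l'intégrale de notre équation du jerk j(t) = -600·t^3 - 180·t^2 - 120·t + 18 3 fois. En intégrant le jerk et en utilisant la condition initiale a(0) = 2, nous obtenons a(t) = -150·t^4 - 60·t^3 - 60·t^2 + 18·t + 2. En intégrant l'accélération et en utilisant la condition initiale v(0) = -2, nous obtenons v(t) = -30·t^5 - 15·t^4 - 20·t^3 + 9·t^2 + 2·t - 2. L'intégrale de la vitesse, avec x(0) = 1, donne la position: x(t) = -5·t^6 - 3·t^5 - 5·t^4 + 3·t^3 + t^2 - 2·t + 1. De l'équation de la position x(t) = -5·t^6 - 3·t^5 - 5·t^4 + 3·t^3 + t^2 - 2·t + 1, nous substituons t = 1 pour obtenir x = -10.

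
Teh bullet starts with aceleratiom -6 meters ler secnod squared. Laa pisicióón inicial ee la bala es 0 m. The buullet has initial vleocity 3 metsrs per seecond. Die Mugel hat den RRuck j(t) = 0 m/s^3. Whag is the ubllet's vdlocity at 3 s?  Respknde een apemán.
Ausgehend von dem Ruck j(t) = 0, nehmen wir 2 Stammfunktionen. Durch Integration von dem Ruck und Verwendung der Anfangsbedingung a(0) = -6, erhalten wir a(t) = -6. Mit ∫a(t)dt und Anwendung von v(0) = 3, finden wir v(t) = 3 - 6·t. Aus der Gleichung für die Geschwindigkeit v(t) = 3 - 6·t, setzen wir t = 3 ein und erhalten v = -15.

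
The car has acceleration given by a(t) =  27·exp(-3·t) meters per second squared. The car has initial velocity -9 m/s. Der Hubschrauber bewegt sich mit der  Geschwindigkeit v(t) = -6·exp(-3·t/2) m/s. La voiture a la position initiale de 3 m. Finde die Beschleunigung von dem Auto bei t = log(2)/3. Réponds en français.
En utilisant a(t) = 27·exp(-3·t) et en substituant t = log(2)/3, nous trouvons a = 27/2.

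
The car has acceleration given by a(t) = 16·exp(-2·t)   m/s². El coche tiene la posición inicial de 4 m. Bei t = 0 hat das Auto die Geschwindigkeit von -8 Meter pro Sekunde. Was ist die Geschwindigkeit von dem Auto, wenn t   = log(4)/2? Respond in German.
Wir müssen die Stammfunktion unserer Gleichung für die Beschleunigung a(t) = 16·exp(-2·t) 1-mal finden. Die Stammfunktion von der Beschleunigung ist die Geschwindigkeit. Mit v(0) = -8 erhalten wir v(t) = -8·exp(-2·t). Wir haben die Geschwindigkeit v(t) = -8·exp(-2·t). Durch Einsetzen von t = log(4)/2: v(log(4)/2) = -2.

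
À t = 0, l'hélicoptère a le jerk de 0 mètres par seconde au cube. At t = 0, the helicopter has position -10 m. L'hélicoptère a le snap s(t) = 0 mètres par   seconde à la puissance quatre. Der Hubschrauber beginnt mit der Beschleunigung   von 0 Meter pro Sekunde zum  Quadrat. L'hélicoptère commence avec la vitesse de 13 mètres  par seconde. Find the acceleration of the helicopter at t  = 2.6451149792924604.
To find the answer, we compute 2 integrals of s(t) = 0. The integral of snap is jerk. Using j(0) = 0, we get j(t) = 0. The integral of jerk is acceleration. Using a(0) = 0, we get a(t) = 0. From the given acceleration equation a(t) = 0, we substitute t = 2.6451149792924604 to get a = 0.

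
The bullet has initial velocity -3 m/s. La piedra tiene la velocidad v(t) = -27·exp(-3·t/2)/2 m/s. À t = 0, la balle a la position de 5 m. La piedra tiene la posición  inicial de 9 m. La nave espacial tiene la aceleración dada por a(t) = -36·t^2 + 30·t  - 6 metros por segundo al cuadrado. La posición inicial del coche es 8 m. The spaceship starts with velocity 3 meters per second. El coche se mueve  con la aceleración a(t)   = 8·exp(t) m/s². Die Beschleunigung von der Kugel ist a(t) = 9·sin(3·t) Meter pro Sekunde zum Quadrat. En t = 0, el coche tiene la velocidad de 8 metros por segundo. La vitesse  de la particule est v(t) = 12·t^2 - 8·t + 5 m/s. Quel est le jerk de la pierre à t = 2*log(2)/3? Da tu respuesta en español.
Para resolver esto, necesitamos tomar 2 derivadas de nuestra ecuación de la velocidad v(t) = -27·exp(-3·t/2)/2. La derivada de la velocidad da la aceleración: a(t) = 81·exp(-3·t/2)/4. Tomando d/dt de a(t), encontramos j(t) = -243·exp(-3·t/2)/8. Tenemos la sacudida j(t) = -243·exp(-3·t/2)/8. Sustituyendo t = 2*log(2)/3: j(2*log(2)/3) = -243/16.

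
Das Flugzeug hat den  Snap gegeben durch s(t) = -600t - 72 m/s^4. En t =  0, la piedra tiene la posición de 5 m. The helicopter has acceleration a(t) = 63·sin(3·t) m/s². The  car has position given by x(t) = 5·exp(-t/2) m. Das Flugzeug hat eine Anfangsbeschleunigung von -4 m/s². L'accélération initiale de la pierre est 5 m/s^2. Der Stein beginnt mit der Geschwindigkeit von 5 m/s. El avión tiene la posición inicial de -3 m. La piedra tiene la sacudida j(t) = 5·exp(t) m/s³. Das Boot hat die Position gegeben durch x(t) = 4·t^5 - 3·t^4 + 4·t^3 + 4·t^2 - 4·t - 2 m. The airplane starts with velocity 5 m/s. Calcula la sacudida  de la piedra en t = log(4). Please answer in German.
Wir haben den Ruck j(t) = 5·exp(t). Durch Einsetzen von t = log(4): j(log(4)) = 20.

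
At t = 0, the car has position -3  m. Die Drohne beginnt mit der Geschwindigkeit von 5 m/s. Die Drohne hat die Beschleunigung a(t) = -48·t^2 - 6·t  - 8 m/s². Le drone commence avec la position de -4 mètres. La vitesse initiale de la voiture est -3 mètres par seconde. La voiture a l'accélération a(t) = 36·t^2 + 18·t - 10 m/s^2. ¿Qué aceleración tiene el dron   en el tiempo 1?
Tenemos la aceleración a(t) = -48·t^2 - 6·t - 8. Sustituyendo t = 1: a(1) = -62.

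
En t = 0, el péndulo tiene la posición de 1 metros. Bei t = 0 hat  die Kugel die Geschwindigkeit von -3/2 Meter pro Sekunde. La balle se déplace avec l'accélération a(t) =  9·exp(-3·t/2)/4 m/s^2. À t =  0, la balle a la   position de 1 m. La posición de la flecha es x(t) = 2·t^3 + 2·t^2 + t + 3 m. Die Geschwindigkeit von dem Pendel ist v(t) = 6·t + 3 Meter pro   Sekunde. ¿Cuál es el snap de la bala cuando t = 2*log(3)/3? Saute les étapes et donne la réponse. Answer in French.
La réponse est 27/16.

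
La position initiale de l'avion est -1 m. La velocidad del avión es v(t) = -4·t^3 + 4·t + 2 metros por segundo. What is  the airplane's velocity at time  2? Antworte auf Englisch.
We have velocity v(t) = -4·t^3 + 4·t + 2. Substituting t = 2: v(2) = -22.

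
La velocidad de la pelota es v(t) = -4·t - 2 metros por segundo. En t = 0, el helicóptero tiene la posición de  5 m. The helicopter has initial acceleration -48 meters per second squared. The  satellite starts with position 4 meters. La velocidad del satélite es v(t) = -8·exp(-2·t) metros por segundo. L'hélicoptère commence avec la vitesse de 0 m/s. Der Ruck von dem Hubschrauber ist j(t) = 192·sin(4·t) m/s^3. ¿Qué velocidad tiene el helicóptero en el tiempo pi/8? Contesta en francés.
Nous devons trouver l'intégrale de notre équation du jerk j(t) = 192·sin(4·t) 2 fois. L'intégrale du jerk, avec a(0) = -48, donne l'accélération: a(t) = -48·cos(4·t). En prenant ∫a(t)dt et en appliquant v(0) = 0, nous trouvons v(t) = -12·sin(4·t). De l'équation de la vitesse v(t) = -12·sin(4·t), nous substituons t = pi/8 pour obtenir v = -12.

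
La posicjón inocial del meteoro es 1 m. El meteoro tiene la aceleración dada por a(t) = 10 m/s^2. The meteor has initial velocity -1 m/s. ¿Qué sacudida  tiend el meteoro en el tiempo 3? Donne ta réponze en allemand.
Wir müssen unsere Gleichung für die Beschleunigung a(t) = 10 1-mal ableiten. Die Ableitung von der Beschleunigung ergibt den Ruck: j(t) = 0. Aus der Gleichung für den Ruck j(t) = 0, setzen wir t = 3 ein und erhalten j = 0.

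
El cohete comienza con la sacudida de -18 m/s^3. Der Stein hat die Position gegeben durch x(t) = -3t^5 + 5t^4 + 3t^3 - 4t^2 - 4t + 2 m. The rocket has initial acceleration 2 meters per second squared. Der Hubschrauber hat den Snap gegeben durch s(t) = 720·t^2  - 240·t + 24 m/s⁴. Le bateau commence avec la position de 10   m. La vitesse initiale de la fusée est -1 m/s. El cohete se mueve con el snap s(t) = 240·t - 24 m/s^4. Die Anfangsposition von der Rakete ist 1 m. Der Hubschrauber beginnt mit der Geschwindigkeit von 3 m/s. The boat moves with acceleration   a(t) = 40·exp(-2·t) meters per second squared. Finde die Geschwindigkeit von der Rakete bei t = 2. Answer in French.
Pour résoudre ceci, nous devons prendre 3 intégrales de notre équation du snap s(t) = 240·t - 24. L'intégrale du snap, avec j(0) = -18, donne le jerk: j(t) = 120·t^2 - 24·t - 18. L'intégrale du jerk est l'accélération. En utilisant a(0) = 2, nous obtenons a(t) = 40·t^3 - 12·t^2 - 18·t + 2. L'intégrale de l'accélération est la vitesse. En utilisant v(0) = -1, nous obtenons v(t) = 10·t^4 - 4·t^3 - 9·t^2 + 2·t - 1. Nous avons la vitesse v(t) = 10·t^4 - 4·t^3 - 9·t^2 + 2·t - 1. En substituant t = 2: v(2) = 95.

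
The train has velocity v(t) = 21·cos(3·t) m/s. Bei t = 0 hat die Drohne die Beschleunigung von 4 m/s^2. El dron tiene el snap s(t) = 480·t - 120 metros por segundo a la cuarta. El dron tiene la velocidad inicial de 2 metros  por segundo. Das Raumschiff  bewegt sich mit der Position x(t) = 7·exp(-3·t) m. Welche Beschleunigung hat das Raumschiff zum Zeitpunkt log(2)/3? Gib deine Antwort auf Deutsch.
Ausgehend von der Position x(t) = 7·exp(-3·t), nehmen wir 2 Ableitungen. Die Ableitung von der Position ergibt die Geschwindigkeit: v(t) = -21·exp(-3·t). Durch Ableiten von der Geschwindigkeit erhalten wir die Beschleunigung: a(t) = 63·exp(-3·t). Wir haben die Beschleunigung a(t) = 63·exp(-3·t). Durch Einsetzen von t = log(2)/3: a(log(2)/3) = 63/2.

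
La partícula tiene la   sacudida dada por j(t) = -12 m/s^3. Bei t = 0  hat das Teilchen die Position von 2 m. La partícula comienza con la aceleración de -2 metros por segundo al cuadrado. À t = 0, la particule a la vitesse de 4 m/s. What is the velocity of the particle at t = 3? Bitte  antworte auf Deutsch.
Ausgehend von dem Ruck j(t) = -12, nehmen wir 2 Integrale. Das Integral von dem Ruck ist die Beschleunigung. Mit a(0) = -2 erhalten wir a(t) = -12·t - 2. Durch Integration von der Beschleunigung und Verwendung der Anfangsbedingung v(0) = 4, erhalten wir v(t) = -6·t^2 - 2·t + 4. Aus der Gleichung für die Geschwindigkeit v(t) = -6·t^2 - 2·t + 4, setzen wir t = 3 ein und erhalten v = -56.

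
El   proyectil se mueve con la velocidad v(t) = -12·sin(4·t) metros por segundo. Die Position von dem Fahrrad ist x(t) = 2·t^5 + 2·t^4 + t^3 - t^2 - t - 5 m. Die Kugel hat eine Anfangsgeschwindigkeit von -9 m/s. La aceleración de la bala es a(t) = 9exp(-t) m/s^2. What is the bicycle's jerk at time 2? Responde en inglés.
To solve this, we need to take 3 derivatives of our position equation x(t) = 2·t^5 + 2·t^4 + t^3 - t^2 - t - 5. The derivative of position gives velocity: v(t) = 10·t^4 + 8·t^3 + 3·t^2 - 2·t - 1. Differentiating velocity, we get acceleration: a(t) = 40·t^3 + 24·t^2 + 6·t - 2. Differentiating acceleration, we get jerk: j(t) = 120·t^2 + 48·t + 6. From the given jerk equation j(t) = 120·t^2 + 48·t + 6, we substitute t = 2 to get j = 582.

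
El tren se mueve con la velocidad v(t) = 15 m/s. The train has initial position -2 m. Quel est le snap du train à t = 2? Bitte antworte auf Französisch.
En partant de la vitesse v(t) = 15, nous prenons 3 dérivées. La dérivée de la vitesse donne l'accélération: a(t) = 0. La dérivée de l'accélération donne le jerk: j(t) = 0. En dérivant le jerk, nous obtenons le snap: s(t) = 0. De l'équation du snap s(t) = 0, nous substituons t = 2 pour obtenir s = 0.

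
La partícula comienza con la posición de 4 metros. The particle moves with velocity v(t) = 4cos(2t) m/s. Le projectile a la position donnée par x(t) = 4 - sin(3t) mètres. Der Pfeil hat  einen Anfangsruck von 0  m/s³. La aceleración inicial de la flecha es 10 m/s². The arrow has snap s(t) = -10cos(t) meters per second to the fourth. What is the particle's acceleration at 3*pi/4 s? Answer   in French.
En partant de la vitesse v(t) = 4·cos(2·t), nous prenons 1 dérivée. En prenant d/dt de v(t), nous trouvons a(t) = -8·sin(2·t). Nous avons l'accélération a(t) = -8·sin(2·t). En substituant t = 3*pi/4: a(3*pi/4) = 8.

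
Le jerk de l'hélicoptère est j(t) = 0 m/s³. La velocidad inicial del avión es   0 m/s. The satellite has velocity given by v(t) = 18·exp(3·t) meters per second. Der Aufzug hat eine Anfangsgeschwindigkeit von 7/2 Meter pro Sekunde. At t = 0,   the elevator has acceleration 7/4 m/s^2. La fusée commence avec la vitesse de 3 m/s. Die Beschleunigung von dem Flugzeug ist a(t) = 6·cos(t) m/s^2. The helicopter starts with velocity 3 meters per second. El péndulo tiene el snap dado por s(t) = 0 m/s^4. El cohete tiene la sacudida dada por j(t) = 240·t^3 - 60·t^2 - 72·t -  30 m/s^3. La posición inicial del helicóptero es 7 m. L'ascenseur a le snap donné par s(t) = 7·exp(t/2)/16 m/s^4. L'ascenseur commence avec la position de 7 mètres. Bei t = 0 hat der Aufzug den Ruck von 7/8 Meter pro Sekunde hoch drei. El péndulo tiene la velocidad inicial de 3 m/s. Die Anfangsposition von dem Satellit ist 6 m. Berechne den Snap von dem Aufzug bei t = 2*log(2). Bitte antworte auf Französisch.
De l'équation du snap s(t) = 7·exp(t/2)/16, nous substituons t = 2*log(2) pour obtenir s = 7/8.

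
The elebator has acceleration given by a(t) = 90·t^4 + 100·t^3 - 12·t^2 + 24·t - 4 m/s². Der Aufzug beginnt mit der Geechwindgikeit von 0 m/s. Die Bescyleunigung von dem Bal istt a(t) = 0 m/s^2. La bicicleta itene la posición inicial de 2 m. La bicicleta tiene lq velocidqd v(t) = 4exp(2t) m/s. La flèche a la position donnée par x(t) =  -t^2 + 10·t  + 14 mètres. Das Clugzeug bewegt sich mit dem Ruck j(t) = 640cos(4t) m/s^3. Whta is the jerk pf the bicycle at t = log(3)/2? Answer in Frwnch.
Pour résoudre ceci, nous devons prendre 2 dérivées de notre équation de la vitesse v(t) = 4·exp(2·t). En dérivant la vitesse, nous obtenons l'accélération: a(t) = 8·exp(2·t). La dérivée de l'accélération donne le jerk: j(t) = 16·exp(2·t). En utilisant j(t) = 16·exp(2·t) et en substituant t = log(3)/2, nous trouvons j = 48.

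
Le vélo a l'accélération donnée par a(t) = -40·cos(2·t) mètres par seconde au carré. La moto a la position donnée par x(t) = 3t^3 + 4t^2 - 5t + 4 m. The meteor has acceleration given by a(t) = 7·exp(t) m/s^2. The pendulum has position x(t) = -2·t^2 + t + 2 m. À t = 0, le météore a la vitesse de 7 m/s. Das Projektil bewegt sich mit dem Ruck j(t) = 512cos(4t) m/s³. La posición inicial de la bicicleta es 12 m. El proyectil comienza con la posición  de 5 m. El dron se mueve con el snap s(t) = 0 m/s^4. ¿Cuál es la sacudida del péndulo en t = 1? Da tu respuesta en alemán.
Wir müssen unsere Gleichung für die Position x(t) = -2·t^2 + t + 2 3-mal ableiten. Durch Ableiten von der Position erhalten wir die Geschwindigkeit: v(t) = 1 - 4·t. Mit d/dt von v(t) finden wir a(t) = -4. Die Ableitung von der Beschleunigung ergibt den Ruck: j(t) = 0. Wir haben den Ruck j(t) = 0. Durch Einsetzen von t = 1: j(1) = 0.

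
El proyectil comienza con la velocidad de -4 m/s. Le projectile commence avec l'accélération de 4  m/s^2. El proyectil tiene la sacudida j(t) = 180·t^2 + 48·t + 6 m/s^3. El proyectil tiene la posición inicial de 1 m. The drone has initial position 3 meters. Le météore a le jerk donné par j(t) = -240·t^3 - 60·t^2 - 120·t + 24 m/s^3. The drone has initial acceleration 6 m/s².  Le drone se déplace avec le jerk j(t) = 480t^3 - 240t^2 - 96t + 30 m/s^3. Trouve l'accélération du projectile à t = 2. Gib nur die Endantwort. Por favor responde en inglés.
At t = 2, a = 592.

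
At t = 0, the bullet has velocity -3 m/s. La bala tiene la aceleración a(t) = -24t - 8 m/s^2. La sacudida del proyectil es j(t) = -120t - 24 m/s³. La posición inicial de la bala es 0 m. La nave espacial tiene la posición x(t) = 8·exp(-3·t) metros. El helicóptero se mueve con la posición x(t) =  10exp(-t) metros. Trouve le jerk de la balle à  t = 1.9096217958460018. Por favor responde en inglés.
Starting from acceleration a(t) = -24·t - 8, we take 1 derivative. Taking d/dt of a(t), we find j(t) = -24. We have jerk j(t) = -24. Substituting t = 1.9096217958460018: j(1.9096217958460018) = -24.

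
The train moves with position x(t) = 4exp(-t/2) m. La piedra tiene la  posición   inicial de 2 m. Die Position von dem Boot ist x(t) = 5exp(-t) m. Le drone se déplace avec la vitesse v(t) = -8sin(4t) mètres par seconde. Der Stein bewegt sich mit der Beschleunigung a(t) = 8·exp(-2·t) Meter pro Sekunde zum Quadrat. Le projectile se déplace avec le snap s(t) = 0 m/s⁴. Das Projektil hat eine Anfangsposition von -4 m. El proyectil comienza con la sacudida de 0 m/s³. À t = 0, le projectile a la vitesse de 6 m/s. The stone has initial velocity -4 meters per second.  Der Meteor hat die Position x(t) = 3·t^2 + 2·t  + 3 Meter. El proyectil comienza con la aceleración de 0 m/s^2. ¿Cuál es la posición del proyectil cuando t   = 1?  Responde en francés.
En partant du snap s(t) = 0, nous prenons 4 intégrales. En prenant ∫s(t)dt et en appliquant j(0) = 0, nous trouvons j(t) = 0. En intégrant le jerk et en utilisant la condition initiale a(0) = 0, nous obtenons a(t) = 0. L'intégrale de l'accélération est la vitesse. En utilisant v(0) = 6, nous obtenons v(t) = 6. En intégrant la vitesse et en utilisant la condition initiale x(0) = -4, nous obtenons x(t) = 6·t - 4. Nous avons la position x(t) = 6·t - 4. En substituant t = 1: x(1) = 2.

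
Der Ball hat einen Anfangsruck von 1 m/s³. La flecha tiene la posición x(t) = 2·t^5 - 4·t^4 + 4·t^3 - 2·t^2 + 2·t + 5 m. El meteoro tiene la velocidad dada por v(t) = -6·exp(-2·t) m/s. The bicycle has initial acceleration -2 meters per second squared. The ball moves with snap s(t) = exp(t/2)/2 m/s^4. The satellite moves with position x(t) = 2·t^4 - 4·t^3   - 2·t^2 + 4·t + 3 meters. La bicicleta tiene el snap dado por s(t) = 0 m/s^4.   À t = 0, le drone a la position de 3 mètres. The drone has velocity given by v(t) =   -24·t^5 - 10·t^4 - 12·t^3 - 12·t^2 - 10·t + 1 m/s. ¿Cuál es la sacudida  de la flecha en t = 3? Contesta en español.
Debemos derivar nuestra ecuación de la posición x(t) = 2·t^5 - 4·t^4 + 4·t^3 - 2·t^2 + 2·t + 5 3 veces. La derivada de la posición da la velocidad: v(t) = 10·t^4 - 16·t^3 + 12·t^2 - 4·t + 2. La derivada de la velocidad da la aceleración: a(t) = 40·t^3 - 48·t^2 + 24·t - 4. La derivada de la aceleración da la sacudida: j(t) = 120·t^2 - 96·t + 24. De la ecuación de la sacudida j(t) = 120·t^2 - 96·t + 24, sustituimos t = 3 para obtener j = 816.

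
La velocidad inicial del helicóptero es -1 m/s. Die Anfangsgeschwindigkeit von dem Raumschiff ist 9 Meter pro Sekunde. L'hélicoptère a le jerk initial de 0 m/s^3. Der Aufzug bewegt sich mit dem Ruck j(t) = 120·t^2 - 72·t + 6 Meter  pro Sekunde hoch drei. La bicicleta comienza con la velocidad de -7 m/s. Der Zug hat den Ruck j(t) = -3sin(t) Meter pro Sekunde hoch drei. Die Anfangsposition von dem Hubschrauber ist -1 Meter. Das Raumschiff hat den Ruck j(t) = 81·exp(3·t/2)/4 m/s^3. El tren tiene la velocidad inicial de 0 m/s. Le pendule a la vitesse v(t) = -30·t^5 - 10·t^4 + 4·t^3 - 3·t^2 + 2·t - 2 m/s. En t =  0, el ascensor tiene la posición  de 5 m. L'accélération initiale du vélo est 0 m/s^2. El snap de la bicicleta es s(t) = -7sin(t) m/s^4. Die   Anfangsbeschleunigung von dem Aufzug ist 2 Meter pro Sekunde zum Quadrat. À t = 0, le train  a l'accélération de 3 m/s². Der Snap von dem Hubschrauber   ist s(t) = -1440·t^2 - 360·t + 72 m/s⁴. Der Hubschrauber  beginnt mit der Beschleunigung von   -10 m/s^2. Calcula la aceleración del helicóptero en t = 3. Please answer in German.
Wir müssen unsere Gleichung für den Snap s(t) = -1440·t^2 - 360·t + 72 2-mal integrieren. Durch Integration von dem Snap und Verwendung der Anfangsbedingung j(0) = 0, erhalten wir j(t) = 12·t·(-40·t^2 - 15·t + 6). Mit ∫j(t)dt und Anwendung von a(0) = -10, finden wir a(t) = -120·t^4 - 60·t^3 + 36·t^2 - 10. Wir haben die Beschleunigung a(t) = -120·t^4 - 60·t^3 + 36·t^2 - 10. Durch Einsetzen von t = 3: a(3) = -11026.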